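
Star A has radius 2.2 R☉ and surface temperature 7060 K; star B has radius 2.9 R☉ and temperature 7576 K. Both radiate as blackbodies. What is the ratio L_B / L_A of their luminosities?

L_B/L_A ≈ 2.30

L = 4πR²σT⁴ ∝ R²T⁴, so L_B/L_A = (2.9/2.2)² × (7576/7060)⁴ = 1.74 × 1.33 = 2.30.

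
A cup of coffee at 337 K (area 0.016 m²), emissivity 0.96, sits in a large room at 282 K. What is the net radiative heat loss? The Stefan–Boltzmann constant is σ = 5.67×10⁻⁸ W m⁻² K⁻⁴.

Q ≈ 5.73 W

Q = εσA(T⁴ − T_s⁴). T⁴ − T_s⁴ = (337)⁴ − (282)⁴ = 1.29×10^10 − 6.32×10^9 = 6.57×10^9 K⁴.
Q = 0.96 × 5.67×10⁻⁸ × 0.0160 × 6.57×10^9 = 5.73 W.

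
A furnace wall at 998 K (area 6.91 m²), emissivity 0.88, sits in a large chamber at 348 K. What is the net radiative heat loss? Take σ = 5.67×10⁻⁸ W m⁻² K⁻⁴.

Q ≈ 3.37×10^5 W

Q = εσA(T⁴ − T_s⁴). T⁴ − T_s⁴ = (998)⁴ − (348)⁴ = 9.92×10^11 − 1.47×10^10 = 9.77×10^11 K⁴.
Q = 0.88 × 5.67×10⁻⁸ × 6.91 × 9.77×10^11 = 3.37×10^5 W.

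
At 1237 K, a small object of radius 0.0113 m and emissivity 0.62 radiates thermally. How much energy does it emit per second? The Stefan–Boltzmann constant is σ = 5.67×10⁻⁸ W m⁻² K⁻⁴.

A = 4πr² = 4π × (0.0113)² = 1.60×10^-3 m².
Stefan–Boltzmann: P = εσAT⁴ = 0.62 × 5.67×10⁻⁸ × 1.60×10^-3 × (1237)⁴ = 0.62 × 5.67×10⁻⁸ × 1.60×10^-3 × 2.34×10^12.
P = 132 W.

P ≈ 132 W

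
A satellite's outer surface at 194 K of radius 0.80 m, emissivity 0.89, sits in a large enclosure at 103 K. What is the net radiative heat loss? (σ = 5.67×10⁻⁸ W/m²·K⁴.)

Q ≈ 529 W

A = 4πr² = 4π × (0.80)² = 8.04 m².
Q = εσA(T⁴ − T_s⁴). T⁴ − T_s⁴ = (194)⁴ − (103)⁴ = 1.42×10^9 − 1.13×10^8 = 1.30×10^9 K⁴.
Q = 0.89 × 5.67×10⁻⁸ × 8.04 × 1.30×10^9 = 529 W.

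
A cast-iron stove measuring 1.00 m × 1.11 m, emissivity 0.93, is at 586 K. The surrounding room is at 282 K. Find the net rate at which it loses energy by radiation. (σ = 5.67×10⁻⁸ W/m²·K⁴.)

Q ≈ 6530 W

A = 1.00 × 1.11 = 1.11 m².
Q = εσA(T⁴ − T_s⁴). T⁴ − T_s⁴ = (586)⁴ − (282)⁴ = 1.18×10^11 − 6.32×10^9 = 1.12×10^11 K⁴.
Q = 0.93 × 5.67×10⁻⁸ × 1.11 × 1.12×10^11 = 6530 W.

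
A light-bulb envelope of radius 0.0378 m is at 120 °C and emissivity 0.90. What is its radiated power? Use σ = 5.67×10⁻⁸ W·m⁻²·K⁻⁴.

P ≈ 21.9 W

A = 4πr² = 4π × (0.0378)² = 0.0180 m².
120 °C = 393 K.
P = εσAT⁴ = 0.90 × 5.67×10⁻⁸ × 0.0180 × (393)⁴ = 0.90 × 5.67×10⁻⁸ × 0.0180 × 2.39×10^10.
P = 21.9 W.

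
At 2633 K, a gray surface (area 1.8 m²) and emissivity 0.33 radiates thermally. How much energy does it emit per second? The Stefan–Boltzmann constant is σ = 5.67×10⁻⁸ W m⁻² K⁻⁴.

P = εσAT⁴ = 0.33 × 5.67×10⁻⁸ × 1.80 × (2633)⁴ = 0.33 × 5.67×10⁻⁸ × 1.80 × 4.81×10^13.
P = 1.62×10^6 W.

P ≈ 1.62×10^6 W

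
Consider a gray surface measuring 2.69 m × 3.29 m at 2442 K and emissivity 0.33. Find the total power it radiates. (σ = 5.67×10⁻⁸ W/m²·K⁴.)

A = 2.69 × 3.29 = 8.85 m².
P = εσAT⁴ = 0.33 × 5.67×10⁻⁸ × 8.85 × (2442)⁴ = 0.33 × 5.67×10⁻⁸ × 8.85 × 3.56×10^13.
P = 5.89×10^6 W.

P ≈ 5.89×10^6 W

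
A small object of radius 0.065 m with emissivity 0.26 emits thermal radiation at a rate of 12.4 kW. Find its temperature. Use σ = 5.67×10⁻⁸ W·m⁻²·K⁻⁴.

A = 4πr² = 4π × (0.065)² = 0.0531 m².
From P = εσAT⁴, T = (P / εσA)^(1/4) = (12400 / (0.26 × 5.67×10⁻⁸ × 0.0531))^(1/4).
T = (1.58×10^13)^(1/4) = 2000 K.

T ≈ 2000 K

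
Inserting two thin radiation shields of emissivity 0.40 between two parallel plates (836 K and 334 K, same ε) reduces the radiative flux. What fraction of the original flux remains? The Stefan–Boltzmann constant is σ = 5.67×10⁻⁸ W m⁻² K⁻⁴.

With N identical shields there are N+1 = 3 gaps in series, each with the same radiative resistance, so the flux falls to 1/(N+1) of its unshielded value.

ratio ≈ 0.333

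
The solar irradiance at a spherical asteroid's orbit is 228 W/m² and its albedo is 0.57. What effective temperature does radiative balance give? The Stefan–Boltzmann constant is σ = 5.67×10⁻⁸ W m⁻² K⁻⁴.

Power absorbed = (1−a)S·πR²; power emitted = 4πR²σT⁴. Equating and cancelling πR²:
T = ((1−a)S / 4σ)^(1/4) = (98.0 / (4 × 5.67×10⁻⁸))^(1/4) = (4.32×10^8)^(1/4).
T = 144 K.

T ≈ 144 K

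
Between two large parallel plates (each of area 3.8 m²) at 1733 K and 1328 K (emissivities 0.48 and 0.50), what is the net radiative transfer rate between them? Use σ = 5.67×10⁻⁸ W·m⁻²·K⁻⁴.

Q ≈ 4.13×10^5 W

For two large parallel gray plates, q = σ(T₁⁴ − T₂⁴) / (1/ε₁ + 1/ε₂ − 1).
1/ε₁ + 1/ε₂ − 1 = 1/0.48 + 1/0.50 − 1 = 3.083.
T₁⁴ − T₂⁴ = 9.02×10^12 − 3.11×10^12 = 5.91×10^12 K⁴.
q = 5.67×10⁻⁸ × 5.91×10^12 / 3.083 = 1.09×10^5 W/m².
Q = q·A = 1.09×10^5 × 3.8 = 4.13×10^5 W.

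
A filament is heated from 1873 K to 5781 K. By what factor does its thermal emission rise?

P ∝ T⁴, so the ratio is (5781/1873)⁴ = (3.086)⁴ = 90.8.

ratio ≈ 90.8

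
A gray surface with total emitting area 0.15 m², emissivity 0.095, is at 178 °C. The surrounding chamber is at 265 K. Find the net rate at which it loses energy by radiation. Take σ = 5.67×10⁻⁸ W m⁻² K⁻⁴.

Convert: 178 °C = 451 K.
Q = εσA(T⁴ − T_s⁴). T⁴ − T_s⁴ = (451)⁴ − (265)⁴ = 4.14×10^10 − 4.93×10^9 = 3.64×10^10 K⁴.
Q = 0.095 × 5.67×10⁻⁸ × 0.150 × 3.64×10^10 = 29.4 W.

Q ≈ 29.4 W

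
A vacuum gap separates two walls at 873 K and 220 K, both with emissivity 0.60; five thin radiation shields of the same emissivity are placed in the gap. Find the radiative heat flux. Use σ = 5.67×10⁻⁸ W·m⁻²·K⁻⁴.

Each of the 6 gaps contributes resistance (2/ε − 1) = 2/0.60 − 1 = 2.333; total = 14.00.
q = σ(T₁⁴ − T₂⁴) / 14.00 = 5.67×10⁻⁸ × 5.78×10^11 / 14.00 = 2340 W/m².

q ≈ 2340 W/m²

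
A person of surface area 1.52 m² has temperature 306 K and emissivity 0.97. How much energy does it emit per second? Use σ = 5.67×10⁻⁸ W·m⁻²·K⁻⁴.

P ≈ 733 W

P = εσAT⁴ = 0.97 × 5.67×10⁻⁸ × 1.52 × (306)⁴ = 0.97 × 5.67×10⁻⁸ × 1.52 × 8.77×10^9.
P = 733 W.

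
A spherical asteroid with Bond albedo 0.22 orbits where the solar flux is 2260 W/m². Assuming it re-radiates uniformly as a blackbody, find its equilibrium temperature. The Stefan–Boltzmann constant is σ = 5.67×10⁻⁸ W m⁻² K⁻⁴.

Power absorbed = (1−a)S·πR²; power emitted = 4πR²σT⁴. Equating and cancelling πR²:
T = ((1−a)S / 4σ)^(1/4) = (1760 / (4 × 5.67×10⁻⁸))^(1/4) = (7.77×10^9)^(1/4).
T = 297 K.

T ≈ 297 K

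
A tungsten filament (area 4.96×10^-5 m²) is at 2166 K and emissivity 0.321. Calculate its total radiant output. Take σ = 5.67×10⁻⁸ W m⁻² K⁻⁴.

P ≈ 19.9 W

Stefan–Boltzmann: P = εσAT⁴ = 0.321 × 5.67×10⁻⁸ × 4.96×10^-5 × (2166)⁴ = 0.321 × 5.67×10⁻⁸ × 4.96×10^-5 × 2.20×10^13.
P = 19.9 W.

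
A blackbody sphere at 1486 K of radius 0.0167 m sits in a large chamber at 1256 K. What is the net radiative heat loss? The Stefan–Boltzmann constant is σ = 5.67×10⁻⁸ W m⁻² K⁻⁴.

A = 4πr² = 4π × (0.0167)² = 3.50×10^-3 m².
Q = σA(T⁴ − T_s⁴). T⁴ − T_s⁴ = (1486)⁴ − (1256)⁴ = 4.88×10^12 − 2.49×10^12 = 2.39×10^12 K⁴.
Q = 5.67×10⁻⁸ × 3.50×10^-3 × 2.39×10^12 = 474 W.

Q ≈ 474 W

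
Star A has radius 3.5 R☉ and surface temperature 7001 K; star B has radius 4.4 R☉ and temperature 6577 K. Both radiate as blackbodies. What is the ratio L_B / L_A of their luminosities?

L_B/L_A ≈ 1.23

L = 4πR²σT⁴ ∝ R²T⁴, so L_B/L_A = (4.4/3.5)² × (6577/7001)⁴ = 1.58 × 0.779 = 1.23.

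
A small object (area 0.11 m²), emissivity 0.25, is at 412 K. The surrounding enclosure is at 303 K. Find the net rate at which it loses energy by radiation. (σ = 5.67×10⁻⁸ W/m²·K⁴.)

Q = εσA(T⁴ − T_s⁴). T⁴ − T_s⁴ = (412)⁴ − (303)⁴ = 2.88×10^10 − 8.43×10^9 = 2.04×10^10 K⁴.
Q = 0.25 × 5.67×10⁻⁸ × 0.110 × 2.04×10^10 = 31.8 W.

Q ≈ 31.8 W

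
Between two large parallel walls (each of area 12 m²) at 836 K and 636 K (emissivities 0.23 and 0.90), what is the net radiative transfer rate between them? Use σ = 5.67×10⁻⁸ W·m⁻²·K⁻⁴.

For two large parallel gray plates, q = σ(T₁⁴ − T₂⁴) / (1/ε₁ + 1/ε₂ − 1).
1/ε₁ + 1/ε₂ − 1 = 1/0.23 + 1/0.90 − 1 = 4.459.
T₁⁴ − T₂⁴ = 4.88×10^11 − 1.64×10^11 = 3.25×10^11 K⁴.
q = 5.67×10⁻⁸ × 3.25×10^11 / 4.459 = 4130 W/m².
Q = q·A = 4130 × 12 = 49600 W.

Q ≈ 49600 W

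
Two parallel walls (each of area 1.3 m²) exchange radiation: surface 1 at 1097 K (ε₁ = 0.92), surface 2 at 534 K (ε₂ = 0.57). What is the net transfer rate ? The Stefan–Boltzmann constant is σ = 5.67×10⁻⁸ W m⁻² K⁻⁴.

Q ≈ 54700 W

For two large parallel gray plates, q = σ(T₁⁴ − T₂⁴) / (1/ε₁ + 1/ε₂ − 1).
1/ε₁ + 1/ε₂ − 1 = 1/0.92 + 1/0.57 − 1 = 1.841.
T₁⁴ − T₂⁴ = 1.45×10^12 − 8.13×10^10 = 1.37×10^12 K⁴.
q = 5.67×10⁻⁸ × 1.37×10^12 / 1.841 = 42100 W/m².
Q = q·A = 42100 × 1.3 = 54700 W.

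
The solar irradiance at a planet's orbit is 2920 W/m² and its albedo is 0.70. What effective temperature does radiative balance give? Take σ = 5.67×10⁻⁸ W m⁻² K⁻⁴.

T ≈ 249 K

Power absorbed = (1−a)S·πR²; power emitted = 4πR²σT⁴. Equating and cancelling πR²:
T = ((1−a)S / 4σ)^(1/4) = (876 / (4 × 5.67×10⁻⁸))^(1/4) = (3.86×10^9)^(1/4).
T = 249 K.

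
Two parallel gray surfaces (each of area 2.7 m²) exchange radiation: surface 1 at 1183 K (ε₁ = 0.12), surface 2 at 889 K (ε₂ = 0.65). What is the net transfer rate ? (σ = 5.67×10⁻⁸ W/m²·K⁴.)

Q ≈ 23000 W

For two large parallel gray plates, q = σ(T₁⁴ − T₂⁴) / (1/ε₁ + 1/ε₂ − 1).
1/ε₁ + 1/ε₂ − 1 = 1/0.12 + 1/0.65 − 1 = 8.872.
T₁⁴ − T₂⁴ = 1.96×10^12 − 6.25×10^11 = 1.33×10^12 K⁴.
q = 5.67×10⁻⁸ × 1.33×10^12 / 8.872 = 8530 W/m².
Q = q·A = 8530 × 2.7 = 23000 W.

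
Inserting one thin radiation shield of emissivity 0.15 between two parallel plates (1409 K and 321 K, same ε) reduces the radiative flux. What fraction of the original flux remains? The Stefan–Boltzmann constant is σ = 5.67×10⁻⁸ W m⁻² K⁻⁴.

ratio ≈ 0.500

With N identical shields there are N+1 = 2 gaps in series, each with the same radiative resistance, so the flux falls to 1/(N+1) of its unshielded value.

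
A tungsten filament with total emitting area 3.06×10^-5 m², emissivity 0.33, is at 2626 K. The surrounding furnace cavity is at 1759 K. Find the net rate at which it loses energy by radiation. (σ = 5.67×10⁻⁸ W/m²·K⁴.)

Q = εσA(T⁴ − T_s⁴). T⁴ − T_s⁴ = (2626)⁴ − (1759)⁴ = 4.76×10^13 − 9.57×10^12 = 3.80×10^13 K⁴.
Q = 0.33 × 5.67×10⁻⁸ × 3.06×10^-5 × 3.80×10^13 = 21.7 W.

Q ≈ 21.7 W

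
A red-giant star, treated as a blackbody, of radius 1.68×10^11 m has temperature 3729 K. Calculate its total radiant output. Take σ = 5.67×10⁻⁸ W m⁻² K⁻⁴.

A = 4πr² = 4π × (1.68×10^11)² = 3.55×10^23 m².
P = σAT⁴ = 5.67×10⁻⁸ × 3.55×10^23 × (3729)⁴ = 5.67×10⁻⁸ × 3.55×10^23 × 1.93×10^14.
P = 3.89×10^30 W.

P ≈ 3.89×10^30 W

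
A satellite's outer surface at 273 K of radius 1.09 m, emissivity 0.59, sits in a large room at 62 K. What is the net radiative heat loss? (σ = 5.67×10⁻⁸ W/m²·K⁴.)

Q ≈ 2770 W

A = 4πr² = 4π × (1.09)² = 14.9 m².
Q = εσA(T⁴ − T_s⁴). T⁴ − T_s⁴ = (273)⁴ − (62)⁴ = 5.55×10^9 − 1.48×10^7 = 5.54×10^9 K⁴.
Q = 0.59 × 5.67×10⁻⁸ × 14.9 × 5.54×10^9 = 2770 W.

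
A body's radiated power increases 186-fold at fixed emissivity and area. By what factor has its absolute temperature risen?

P ∝ T⁴ ⇒ T ∝ P^(1/4), so T scales by (186)^(1/4) = 3.69.

factor ≈ 3.69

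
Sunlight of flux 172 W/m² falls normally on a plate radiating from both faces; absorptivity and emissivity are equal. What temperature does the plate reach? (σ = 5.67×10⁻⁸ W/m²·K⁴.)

T ≈ 197 K

Absorbed flux αS = emitted flux 2εσT⁴ per unit area; with α = ε this gives T = (S/2σ)^(1/4).
T = (172 / (2 × 5.67×10⁻⁸))^(1/4) = (1.52×10^9)^(1/4).
T = 197 K.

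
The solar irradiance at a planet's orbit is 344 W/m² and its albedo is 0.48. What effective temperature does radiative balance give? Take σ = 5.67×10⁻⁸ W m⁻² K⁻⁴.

Power absorbed = (1−a)S·πR²; power emitted = 4πR²σT⁴. Equating and cancelling πR²:
T = ((1−a)S / 4σ)^(1/4) = (179 / (4 × 5.67×10⁻⁸))^(1/4) = (7.89×10^8)^(1/4).
T = 168 K.

T ≈ 168 K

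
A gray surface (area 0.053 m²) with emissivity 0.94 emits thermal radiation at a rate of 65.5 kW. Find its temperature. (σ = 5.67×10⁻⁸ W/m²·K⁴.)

T ≈ 2190 K

From P = εσAT⁴, T = (P / εσA)^(1/4) = (65500 / (0.94 × 5.67×10⁻⁸ × 0.0530))^(1/4).
T = (2.32×10^13)^(1/4) = 2190 K.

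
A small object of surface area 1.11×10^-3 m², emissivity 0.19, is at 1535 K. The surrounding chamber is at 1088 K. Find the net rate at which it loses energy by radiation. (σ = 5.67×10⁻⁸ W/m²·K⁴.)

Q = εσA(T⁴ − T_s⁴). T⁴ − T_s⁴ = (1535)⁴ − (1088)⁴ = 5.55×10^12 − 1.40×10^12 = 4.15×10^12 K⁴.
Q = 0.19 × 5.67×10⁻⁸ × 1.11×10^-3 × 4.15×10^12 = 49.6 W.

Q ≈ 49.6 W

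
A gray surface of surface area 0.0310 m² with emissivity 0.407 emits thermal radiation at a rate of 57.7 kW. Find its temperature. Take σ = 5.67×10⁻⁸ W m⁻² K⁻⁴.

From P = εσAT⁴, T = (P / εσA)^(1/4) = (57700 / (0.407 × 5.67×10⁻⁸ × 0.0310))^(1/4).
T = (8.07×10^13)^(1/4) = 3000 K.

T ≈ 3000 K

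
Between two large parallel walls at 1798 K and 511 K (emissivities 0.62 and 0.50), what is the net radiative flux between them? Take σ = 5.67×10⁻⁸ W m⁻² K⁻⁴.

For two large parallel gray plates, q = σ(T₁⁴ − T₂⁴) / (1/ε₁ + 1/ε₂ − 1).
1/ε₁ + 1/ε₂ − 1 = 1/0.62 + 1/0.50 − 1 = 2.613.
T₁⁴ − T₂⁴ = 1.05×10^13 − 6.82×10^10 = 1.04×10^13 K⁴.
q = 5.67×10⁻⁸ × 1.04×10^13 / 2.613 = 2.25×10^5 W/m².

q ≈ 2.25×10^5 W/m²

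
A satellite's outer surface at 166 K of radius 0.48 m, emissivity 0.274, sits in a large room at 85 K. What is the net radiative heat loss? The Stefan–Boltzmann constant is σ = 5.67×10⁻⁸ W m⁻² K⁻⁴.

A = 4πr² = 4π × (0.48)² = 2.90 m².
Q = εσA(T⁴ − T_s⁴). T⁴ − T_s⁴ = (166)⁴ − (85)⁴ = 7.59×10^8 − 5.22×10^7 = 7.07×10^8 K⁴.
Q = 0.274 × 5.67×10⁻⁸ × 2.90 × 7.07×10^8 = 31.8 W.

Q ≈ 31.8 W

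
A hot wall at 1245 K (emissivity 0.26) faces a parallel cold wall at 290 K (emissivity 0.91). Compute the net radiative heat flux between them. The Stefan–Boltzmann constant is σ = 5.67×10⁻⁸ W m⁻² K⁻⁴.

q ≈ 34400 W/m²

For two large parallel gray plates, q = σ(T₁⁴ − T₂⁴) / (1/ε₁ + 1/ε₂ − 1).
1/ε₁ + 1/ε₂ − 1 = 1/0.26 + 1/0.91 − 1 = 3.945.
T₁⁴ − T₂⁴ = 2.40×10^12 − 7.07×10^9 = 2.40×10^12 K⁴.
q = 5.67×10⁻⁸ × 2.40×10^12 / 3.945 = 34400 W/m².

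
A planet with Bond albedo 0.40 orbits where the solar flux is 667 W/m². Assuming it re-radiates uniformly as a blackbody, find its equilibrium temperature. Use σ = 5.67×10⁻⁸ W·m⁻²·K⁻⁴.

T ≈ 205 K

Power absorbed = (1−a)S·πR²; power emitted = 4πR²σT⁴. Equating and cancelling πR²:
T = ((1−a)S / 4σ)^(1/4) = (400 / (4 × 5.67×10⁻⁸))^(1/4) = (1.76×10^9)^(1/4).
T = 205 K.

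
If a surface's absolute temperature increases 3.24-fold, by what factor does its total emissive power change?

factor ≈ 110

P ∝ T⁴, so the power scales as (3.24)⁴ = 110.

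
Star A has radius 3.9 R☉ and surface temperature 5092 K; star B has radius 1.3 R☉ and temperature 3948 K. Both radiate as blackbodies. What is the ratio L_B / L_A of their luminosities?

L = 4πR²σT⁴ ∝ R²T⁴, so L_B/L_A = (1.3/3.9)² × (3948/5092)⁴ = 0.111 × 0.361 = 0.0402.

L_B/L_A ≈ 0.0402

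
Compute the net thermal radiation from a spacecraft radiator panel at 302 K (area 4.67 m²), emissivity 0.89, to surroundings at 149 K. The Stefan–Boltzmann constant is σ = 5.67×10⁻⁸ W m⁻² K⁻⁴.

Q ≈ 1840 W

Q = εσA(T⁴ − T_s⁴). T⁴ − T_s⁴ = (302)⁴ − (149)⁴ = 8.32×10^9 − 4.93×10^8 = 7.83×10^9 K⁴.
Q = 0.89 × 5.67×10⁻⁸ × 4.67 × 7.83×10^9 = 1840 W.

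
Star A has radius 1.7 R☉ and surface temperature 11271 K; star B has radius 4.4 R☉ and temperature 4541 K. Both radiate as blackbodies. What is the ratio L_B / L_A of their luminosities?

L = 4πR²σT⁴ ∝ R²T⁴, so L_B/L_A = (4.4/1.7)² × (4541/11271)⁴ = 6.70 × 0.0263 = 0.177.

L_B/L_A ≈ 0.177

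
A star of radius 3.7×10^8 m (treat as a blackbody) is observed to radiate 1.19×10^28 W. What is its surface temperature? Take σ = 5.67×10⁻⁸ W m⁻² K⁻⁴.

T ≈ 18700 K

A = 4πr² = 4π × (3.7×10^8)² = 1.72×10^18 m².
From P = σAT⁴, T = (P / σA)^(1/4) = (1.19×10^28 / (5.67×10⁻⁸ × 1.72×10^18))^(1/4).
T = (1.22×10^17)^(1/4) = 18700 K.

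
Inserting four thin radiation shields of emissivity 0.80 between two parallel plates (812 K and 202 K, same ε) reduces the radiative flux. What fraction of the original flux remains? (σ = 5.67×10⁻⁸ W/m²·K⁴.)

With N identical shields there are N+1 = 5 gaps in series, each with the same radiative resistance, so the flux falls to 1/(N+1) of its unshielded value.

ratio ≈ 0.200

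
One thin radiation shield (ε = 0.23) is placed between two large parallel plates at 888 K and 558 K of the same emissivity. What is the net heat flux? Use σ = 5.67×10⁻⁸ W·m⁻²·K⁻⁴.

q ≈ 1930 W/m²

Each of the 2 gaps contributes resistance (2/ε − 1) = 2/0.23 − 1 = 7.696; total = 15.39.
q = σ(T₁⁴ − T₂⁴) / 15.39 = 5.67×10⁻⁸ × 5.25×10^11 / 15.39 = 1930 W/m².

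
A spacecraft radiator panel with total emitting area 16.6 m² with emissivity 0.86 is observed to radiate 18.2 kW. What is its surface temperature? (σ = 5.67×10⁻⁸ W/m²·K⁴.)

From P = εσAT⁴, T = (P / εσA)^(1/4) = (18200 / (0.86 × 5.67×10⁻⁸ × 16.6))^(1/4).
T = (2.25×10^10)^(1/4) = 387 K.

T ≈ 387 K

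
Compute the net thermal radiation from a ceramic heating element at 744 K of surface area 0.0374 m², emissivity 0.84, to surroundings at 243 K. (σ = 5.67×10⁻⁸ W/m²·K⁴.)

Q = εσA(T⁴ − T_s⁴). T⁴ − T_s⁴ = (744)⁴ − (243)⁴ = 3.06×10^11 − 3.49×10^9 = 3.03×10^11 K⁴.
Q = 0.84 × 5.67×10⁻⁸ × 0.0374 × 3.03×10^11 = 540 W.

Q ≈ 540 W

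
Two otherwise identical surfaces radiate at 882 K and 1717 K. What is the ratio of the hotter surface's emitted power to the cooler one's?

P ∝ T⁴, so the ratio is (1717/882)⁴ = (1.947)⁴ = 14.4.

ratio ≈ 14.4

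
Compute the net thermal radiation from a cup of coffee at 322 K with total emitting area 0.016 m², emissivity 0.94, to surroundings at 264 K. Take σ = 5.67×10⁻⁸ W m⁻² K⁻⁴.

Q = εσA(T⁴ − T_s⁴). T⁴ − T_s⁴ = (322)⁴ − (264)⁴ = 1.08×10^10 − 4.86×10^9 = 5.89×10^9 K⁴.
Q = 0.94 × 5.67×10⁻⁸ × 0.0160 × 5.89×10^9 = 5.03 W.

Q ≈ 5.03 W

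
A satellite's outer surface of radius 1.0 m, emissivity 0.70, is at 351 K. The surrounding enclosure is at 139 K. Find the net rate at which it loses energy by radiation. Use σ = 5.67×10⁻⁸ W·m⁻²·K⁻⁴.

A = 4πr² = 4π × (1.0)² = 12.6 m².
Q = εσA(T⁴ − T_s⁴). T⁴ − T_s⁴ = (351)⁴ − (139)⁴ = 1.52×10^10 − 3.73×10^8 = 1.48×10^10 K⁴.
Q = 0.70 × 5.67×10⁻⁸ × 12.6 × 1.48×10^10 = 7380 W.

Q ≈ 7380 W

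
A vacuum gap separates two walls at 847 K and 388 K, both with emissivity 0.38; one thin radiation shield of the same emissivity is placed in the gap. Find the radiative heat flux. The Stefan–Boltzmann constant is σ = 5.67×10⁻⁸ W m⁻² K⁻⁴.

Each of the 2 gaps contributes resistance (2/ε − 1) = 2/0.38 − 1 = 4.263; total = 8.526.
q = σ(T₁⁴ − T₂⁴) / 8.526 = 5.67×10⁻⁸ × 4.92×10^11 / 8.526 = 3270 W/m².

q ≈ 3270 W/m²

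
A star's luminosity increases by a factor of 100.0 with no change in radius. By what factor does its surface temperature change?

P ∝ T⁴ ⇒ T ∝ P^(1/4), so T scales by (100.0)^(1/4) = 3.16.

factor ≈ 3.16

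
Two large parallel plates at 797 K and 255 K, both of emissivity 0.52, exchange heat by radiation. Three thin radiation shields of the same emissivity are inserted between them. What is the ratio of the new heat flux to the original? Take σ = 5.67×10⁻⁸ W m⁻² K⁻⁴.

ratio ≈ 0.250

With N identical shields there are N+1 = 4 gaps in series, each with the same radiative resistance, so the flux falls to 1/(N+1) of its unshielded value.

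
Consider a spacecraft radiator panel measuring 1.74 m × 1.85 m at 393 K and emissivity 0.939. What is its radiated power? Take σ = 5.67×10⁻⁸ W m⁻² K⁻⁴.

P ≈ 4090 W

A = 1.74 × 1.85 = 3.22 m².
Stefan–Boltzmann: P = εσAT⁴ = 0.939 × 5.67×10⁻⁸ × 3.22 × (393)⁴ = 0.939 × 5.67×10⁻⁸ × 3.22 × 2.39×10^10.
P = 4090 W.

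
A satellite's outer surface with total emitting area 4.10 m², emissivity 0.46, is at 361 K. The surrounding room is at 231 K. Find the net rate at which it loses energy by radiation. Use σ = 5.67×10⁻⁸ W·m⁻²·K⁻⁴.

Q = εσA(T⁴ − T_s⁴). T⁴ − T_s⁴ = (361)⁴ − (231)⁴ = 1.70×10^10 − 2.85×10^9 = 1.41×10^10 K⁴.
Q = 0.46 × 5.67×10⁻⁸ × 4.10 × 1.41×10^10 = 1510 W.

Q ≈ 1510 W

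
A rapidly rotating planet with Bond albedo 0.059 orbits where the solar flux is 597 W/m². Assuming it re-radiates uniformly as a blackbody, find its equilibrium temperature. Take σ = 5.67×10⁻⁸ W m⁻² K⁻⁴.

Power absorbed = (1−a)S·πR²; power emitted = 4πR²σT⁴. Equating and cancelling πR²:
T = ((1−a)S / 4σ)^(1/4) = (562 / (4 × 5.67×10⁻⁸))^(1/4) = (2.48×10^9)^(1/4).
T = 223 K.

T ≈ 223 K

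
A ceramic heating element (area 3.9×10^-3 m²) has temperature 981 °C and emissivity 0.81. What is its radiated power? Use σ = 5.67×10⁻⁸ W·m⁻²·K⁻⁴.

P ≈ 443 W

981 °C = 1254 K.
P = εσAT⁴ = 0.81 × 5.67×10⁻⁸ × 3.90×10^-3 × (1254)⁴ = 0.81 × 5.67×10⁻⁸ × 3.90×10^-3 × 2.47×10^12.
P = 443 W.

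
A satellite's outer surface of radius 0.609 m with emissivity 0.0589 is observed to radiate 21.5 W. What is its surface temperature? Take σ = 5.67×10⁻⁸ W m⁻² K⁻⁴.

A = 4πr² = 4π × (0.609)² = 4.66 m².
From P = εσAT⁴, T = (P / εσA)^(1/4) = (21.5 / (0.0589 × 5.67×10⁻⁸ × 4.66))^(1/4).
T = (1.38×10^9)^(1/4) = 193 K.

T ≈ 193 K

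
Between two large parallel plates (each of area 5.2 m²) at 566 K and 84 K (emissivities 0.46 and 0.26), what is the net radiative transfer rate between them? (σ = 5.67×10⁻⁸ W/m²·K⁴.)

For two large parallel gray plates, q = σ(T₁⁴ − T₂⁴) / (1/ε₁ + 1/ε₂ − 1).
1/ε₁ + 1/ε₂ − 1 = 1/0.46 + 1/0.26 − 1 = 5.020.
T₁⁴ − T₂⁴ = 1.03×10^11 − 4.98×10^7 = 1.03×10^11 K⁴.
q = 5.67×10⁻⁸ × 1.03×10^11 / 5.020 = 1160 W/m².
Q = q·A = 1160 × 5.2 = 6020 W.

Q ≈ 6020 W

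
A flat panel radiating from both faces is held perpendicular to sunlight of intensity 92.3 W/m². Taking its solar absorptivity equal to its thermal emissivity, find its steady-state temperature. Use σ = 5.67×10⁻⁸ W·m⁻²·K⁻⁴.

Absorbed flux αS = emitted flux 2εσT⁴ per unit area; with α = ε this gives T = (S/2σ)^(1/4).
T = (92.3 / (2 × 5.67×10⁻⁸))^(1/4) = (8.14×10^8)^(1/4).
T = 169 K.

T ≈ 169 K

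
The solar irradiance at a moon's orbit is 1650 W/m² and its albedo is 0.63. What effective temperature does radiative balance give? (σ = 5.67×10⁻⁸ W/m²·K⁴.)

Power absorbed = (1−a)S·πR²; power emitted = 4πR²σT⁴. Equating and cancelling πR²:
T = ((1−a)S / 4σ)^(1/4) = (610 / (4 × 5.67×10⁻⁸))^(1/4) = (2.69×10^9)^(1/4).
T = 228 K.

T ≈ 228 K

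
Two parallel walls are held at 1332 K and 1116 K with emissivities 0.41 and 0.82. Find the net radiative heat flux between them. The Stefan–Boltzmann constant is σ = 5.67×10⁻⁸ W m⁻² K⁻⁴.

q ≈ 34100 W/m²

For two large parallel gray plates, q = σ(T₁⁴ − T₂⁴) / (1/ε₁ + 1/ε₂ − 1).
1/ε₁ + 1/ε₂ − 1 = 1/0.41 + 1/0.82 − 1 = 2.659.
T₁⁴ − T₂⁴ = 3.15×10^12 − 1.55×10^12 = 1.60×10^12 K⁴.
q = 5.67×10⁻⁸ × 1.60×10^12 / 2.659 = 34100 W/m².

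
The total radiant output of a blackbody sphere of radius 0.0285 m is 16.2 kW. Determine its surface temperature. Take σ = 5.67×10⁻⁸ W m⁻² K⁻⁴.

T ≈ 2300 K

A = 4πr² = 4π × (0.0285)² = 0.0102 m².
From P = σAT⁴, T = (P / σA)^(1/4) = (16200 / (5.67×10⁻⁸ × 0.0102))^(1/4).
T = (2.80×10^13)^(1/4) = 2300 K.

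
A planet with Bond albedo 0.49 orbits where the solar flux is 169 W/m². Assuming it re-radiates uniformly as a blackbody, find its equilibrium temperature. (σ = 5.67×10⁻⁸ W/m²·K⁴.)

Power absorbed = (1−a)S·πR²; power emitted = 4πR²σT⁴. Equating and cancelling πR²:
T = ((1−a)S / 4σ)^(1/4) = (86.2 / (4 × 5.67×10⁻⁸))^(1/4) = (3.80×10^8)^(1/4).
T = 140 K.

T ≈ 140 K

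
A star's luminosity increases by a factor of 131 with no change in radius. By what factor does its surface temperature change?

P ∝ T⁴ ⇒ T ∝ P^(1/4), so T scales by (131)^(1/4) = 3.38.

factor ≈ 3.38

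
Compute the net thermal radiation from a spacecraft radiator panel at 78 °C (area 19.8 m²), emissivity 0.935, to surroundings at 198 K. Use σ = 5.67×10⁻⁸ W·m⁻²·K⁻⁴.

Convert: 78 °C = 351 K.
Q = εσA(T⁴ − T_s⁴). T⁴ − T_s⁴ = (351)⁴ − (198)⁴ = 1.52×10^10 − 1.54×10^9 = 1.36×10^10 K⁴.
Q = 0.935 × 5.67×10⁻⁸ × 19.8 × 1.36×10^10 = 14300 W.

Q ≈ 14300 W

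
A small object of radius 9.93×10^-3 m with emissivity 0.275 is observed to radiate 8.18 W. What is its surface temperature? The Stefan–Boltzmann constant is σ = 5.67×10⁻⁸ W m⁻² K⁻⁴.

T ≈ 807 K

A = 4πr² = 4π × (9.93×10^-3)² = 1.24×10^-3 m².
From P = εσAT⁴, T = (P / εσA)^(1/4) = (8.18 / (0.275 × 5.67×10⁻⁸ × 1.24×10^-3))^(1/4).
T = (4.23×10^11)^(1/4) = 807 K.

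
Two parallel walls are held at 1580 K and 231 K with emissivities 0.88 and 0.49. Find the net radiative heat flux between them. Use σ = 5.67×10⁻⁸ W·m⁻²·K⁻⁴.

For two large parallel gray plates, q = σ(T₁⁴ − T₂⁴) / (1/ε₁ + 1/ε₂ − 1).
1/ε₁ + 1/ε₂ − 1 = 1/0.88 + 1/0.49 − 1 = 2.177.
T₁⁴ − T₂⁴ = 6.23×10^12 − 2.85×10^9 = 6.23×10^12 K⁴.
q = 5.67×10⁻⁸ × 6.23×10^12 / 2.177 = 1.62×10^5 W/m².

q ≈ 1.62×10^5 W/m²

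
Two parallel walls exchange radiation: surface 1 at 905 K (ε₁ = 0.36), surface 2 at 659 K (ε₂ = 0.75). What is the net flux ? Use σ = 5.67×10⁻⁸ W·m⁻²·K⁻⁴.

q ≈ 8790 W/m²

For two large parallel gray plates, q = σ(T₁⁴ − T₂⁴) / (1/ε₁ + 1/ε₂ − 1).
1/ε₁ + 1/ε₂ − 1 = 1/0.36 + 1/0.75 − 1 = 3.111.
T₁⁴ − T₂⁴ = 6.71×10^11 − 1.89×10^11 = 4.82×10^11 K⁴.
q = 5.67×10⁻⁸ × 4.82×10^11 / 3.111 = 8790 W/m².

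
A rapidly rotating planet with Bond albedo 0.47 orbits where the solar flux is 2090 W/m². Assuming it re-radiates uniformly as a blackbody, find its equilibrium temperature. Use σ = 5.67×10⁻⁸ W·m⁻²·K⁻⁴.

Power absorbed = (1−a)S·πR²; power emitted = 4πR²σT⁴. Equating and cancelling πR²:
T = ((1−a)S / 4σ)^(1/4) = (1110 / (4 × 5.67×10⁻⁸))^(1/4) = (4.88×10^9)^(1/4).
T = 264 K.

T ≈ 264 K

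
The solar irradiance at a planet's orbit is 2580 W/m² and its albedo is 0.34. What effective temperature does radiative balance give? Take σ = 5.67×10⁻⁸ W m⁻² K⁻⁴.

Power absorbed = (1−a)S·πR²; power emitted = 4πR²σT⁴. Equating and cancelling πR²:
T = ((1−a)S / 4σ)^(1/4) = (1700 / (4 × 5.67×10⁻⁸))^(1/4) = (7.51×10^9)^(1/4).
T = 294 K.

T ≈ 294 K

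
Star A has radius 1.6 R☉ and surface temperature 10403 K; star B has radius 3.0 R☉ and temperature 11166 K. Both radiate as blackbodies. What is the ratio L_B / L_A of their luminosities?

L = 4πR²σT⁴ ∝ R²T⁴, so L_B/L_A = (3.0/1.6)² × (11166/10403)⁴ = 3.52 × 1.33 = 4.67.

L_B/L_A ≈ 4.67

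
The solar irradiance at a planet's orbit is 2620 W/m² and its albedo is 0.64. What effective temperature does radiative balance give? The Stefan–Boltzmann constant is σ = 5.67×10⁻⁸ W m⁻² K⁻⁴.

T ≈ 254 K

Power absorbed = (1−a)S·πR²; power emitted = 4πR²σT⁴. Equating and cancelling πR²:
T = ((1−a)S / 4σ)^(1/4) = (943 / (4 × 5.67×10⁻⁸))^(1/4) = (4.16×10^9)^(1/4).
T = 254 K.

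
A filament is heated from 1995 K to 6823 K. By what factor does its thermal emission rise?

P ∝ T⁴, so the ratio is (6823/1995)⁴ = (3.420)⁴ = 137.

ratio ≈ 137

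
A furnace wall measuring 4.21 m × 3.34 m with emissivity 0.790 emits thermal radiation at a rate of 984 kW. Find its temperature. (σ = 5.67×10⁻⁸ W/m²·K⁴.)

T ≈ 1120 K

A = 4.21 × 3.34 = 14.1 m².
From P = εσAT⁴, T = (P / εσA)^(1/4) = (9.84×10^5 / (0.790 × 5.67×10⁻⁸ × 14.1))^(1/4).
T = (1.56×10^12)^(1/4) = 1120 K.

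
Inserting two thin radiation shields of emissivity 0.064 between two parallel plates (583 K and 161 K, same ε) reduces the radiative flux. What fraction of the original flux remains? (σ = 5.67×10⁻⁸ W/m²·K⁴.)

With N identical shields there are N+1 = 3 gaps in series, each with the same radiative resistance, so the flux falls to 1/(N+1) of its unshielded value.

ratio ≈ 0.333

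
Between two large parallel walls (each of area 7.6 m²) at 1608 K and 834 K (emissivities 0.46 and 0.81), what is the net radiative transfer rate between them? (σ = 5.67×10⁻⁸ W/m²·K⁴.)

Q ≈ 1.11×10^6 W

For two large parallel gray plates, q = σ(T₁⁴ − T₂⁴) / (1/ε₁ + 1/ε₂ − 1).
1/ε₁ + 1/ε₂ − 1 = 1/0.46 + 1/0.81 − 1 = 2.408.
T₁⁴ − T₂⁴ = 6.69×10^12 − 4.84×10^11 = 6.20×10^12 K⁴.
q = 5.67×10⁻⁸ × 6.20×10^12 / 2.408 = 1.46×10^5 W/m².
Q = q·A = 1.46×10^5 × 7.6 = 1.11×10^6 W.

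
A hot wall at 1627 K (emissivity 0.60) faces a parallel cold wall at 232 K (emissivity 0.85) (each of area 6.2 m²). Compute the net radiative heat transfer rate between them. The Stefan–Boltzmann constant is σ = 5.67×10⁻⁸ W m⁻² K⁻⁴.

For two large parallel gray plates, q = σ(T₁⁴ − T₂⁴) / (1/ε₁ + 1/ε₂ − 1).
1/ε₁ + 1/ε₂ − 1 = 1/0.60 + 1/0.85 − 1 = 1.843.
T₁⁴ − T₂⁴ = 7.01×10^12 − 2.90×10^9 = 7.00×10^12 K⁴.
q = 5.67×10⁻⁸ × 7.00×10^12 / 1.843 = 2.15×10^5 W/m².
Q = q·A = 2.15×10^5 × 6.2 = 1.34×10^6 W.

Q ≈ 1.34×10^6 W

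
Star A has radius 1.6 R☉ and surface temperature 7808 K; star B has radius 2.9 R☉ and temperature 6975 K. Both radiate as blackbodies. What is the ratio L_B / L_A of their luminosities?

L = 4πR²σT⁴ ∝ R²T⁴, so L_B/L_A = (2.9/1.6)² × (6975/7808)⁴ = 3.29 × 0.637 = 2.09.

L_B/L_A ≈ 2.09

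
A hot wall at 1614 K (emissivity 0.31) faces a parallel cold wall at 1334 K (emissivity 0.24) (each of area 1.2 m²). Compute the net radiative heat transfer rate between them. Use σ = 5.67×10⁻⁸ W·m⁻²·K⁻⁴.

For two large parallel gray plates, q = σ(T₁⁴ − T₂⁴) / (1/ε₁ + 1/ε₂ − 1).
1/ε₁ + 1/ε₂ − 1 = 1/0.31 + 1/0.24 − 1 = 6.392.
T₁⁴ − T₂⁴ = 6.79×10^12 − 3.17×10^12 = 3.62×10^12 K⁴.
q = 5.67×10⁻⁸ × 3.62×10^12 / 6.392 = 32100 W/m².
Q = q·A = 32100 × 1.2 = 38500 W.

Q ≈ 38500 W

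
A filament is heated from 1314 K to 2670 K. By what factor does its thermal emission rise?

P ∝ T⁴, so the ratio is (2670/1314)⁴ = (2.032)⁴ = 17.0.

ratio ≈ 17.0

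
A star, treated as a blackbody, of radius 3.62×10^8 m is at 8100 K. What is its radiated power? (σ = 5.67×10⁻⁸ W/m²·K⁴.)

P ≈ 4.02×10^26 W

A = 4πr² = 4π × (3.62×10^8)² = 1.65×10^18 m².
P = σAT⁴ = 5.67×10⁻⁸ × 1.65×10^18 × (8100)⁴ = 5.67×10⁻⁸ × 1.65×10^18 × 4.30×10^15.
P = 4.02×10^26 W.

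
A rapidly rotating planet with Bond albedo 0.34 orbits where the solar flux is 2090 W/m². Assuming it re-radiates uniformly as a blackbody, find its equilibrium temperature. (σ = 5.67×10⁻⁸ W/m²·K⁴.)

T ≈ 279 K

Power absorbed = (1−a)S·πR²; power emitted = 4πR²σT⁴. Equating and cancelling πR²:
T = ((1−a)S / 4σ)^(1/4) = (1380 / (4 × 5.67×10⁻⁸))^(1/4) = (6.08×10^9)^(1/4).
T = 279 K.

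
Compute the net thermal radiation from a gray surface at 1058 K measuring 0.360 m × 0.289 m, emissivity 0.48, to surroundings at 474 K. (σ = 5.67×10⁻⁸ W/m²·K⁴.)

Q ≈ 3400 W

A = 0.360 × 0.289 = 0.104 m².
Q = εσA(T⁴ − T_s⁴). T⁴ − T_s⁴ = (1058)⁴ − (474)⁴ = 1.25×10^12 − 5.05×10^10 = 1.20×10^12 K⁴.
Q = 0.48 × 5.67×10⁻⁸ × 0.104 × 1.20×10^12 = 3400 W.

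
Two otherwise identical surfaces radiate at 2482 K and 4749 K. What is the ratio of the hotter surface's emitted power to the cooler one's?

ratio ≈ 13.4

P ∝ T⁴, so the ratio is (4749/2482)⁴ = (1.913)⁴ = 13.4.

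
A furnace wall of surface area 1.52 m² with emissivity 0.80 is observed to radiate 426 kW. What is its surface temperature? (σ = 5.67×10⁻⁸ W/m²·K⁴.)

T ≈ 1580 K

From P = εσAT⁴, T = (P / εσA)^(1/4) = (4.26×10^5 / (0.80 × 5.67×10⁻⁸ × 1.52))^(1/4).
T = (6.18×10^12)^(1/4) = 1580 K.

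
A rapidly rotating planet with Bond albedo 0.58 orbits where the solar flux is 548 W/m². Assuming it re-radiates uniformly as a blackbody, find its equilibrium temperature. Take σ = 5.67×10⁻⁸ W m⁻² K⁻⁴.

Power absorbed = (1−a)S·πR²; power emitted = 4πR²σT⁴. Equating and cancelling πR²:
T = ((1−a)S / 4σ)^(1/4) = (230 / (4 × 5.67×10⁻⁸))^(1/4) = (1.01×10^9)^(1/4).
T = 178 K.

T ≈ 178 K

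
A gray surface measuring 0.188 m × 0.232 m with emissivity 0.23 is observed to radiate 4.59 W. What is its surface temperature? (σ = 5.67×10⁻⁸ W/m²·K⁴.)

A = 0.188 × 0.232 = 0.0436 m².
From P = εσAT⁴, T = (P / εσA)^(1/4) = (4.59 / (0.23 × 5.67×10⁻⁸ × 0.0436))^(1/4).
T = (8.07×10^9)^(1/4) = 300 K.

T ≈ 300 K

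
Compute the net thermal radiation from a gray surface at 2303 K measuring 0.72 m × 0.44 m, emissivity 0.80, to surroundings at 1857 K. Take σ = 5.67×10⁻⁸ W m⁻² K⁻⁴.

Q ≈ 2.33×10^5 W

A = 0.72 × 0.44 = 0.317 m².
Q = εσA(T⁴ − T_s⁴). T⁴ − T_s⁴ = (2303)⁴ − (1857)⁴ = 2.81×10^13 − 1.19×10^13 = 1.62×10^13 K⁴.
Q = 0.80 × 5.67×10⁻⁸ × 0.317 × 1.62×10^13 = 2.33×10^5 W.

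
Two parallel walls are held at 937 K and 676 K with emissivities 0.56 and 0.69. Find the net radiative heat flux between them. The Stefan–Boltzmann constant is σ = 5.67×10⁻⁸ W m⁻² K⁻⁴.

q ≈ 14300 W/m²

For two large parallel gray plates, q = σ(T₁⁴ − T₂⁴) / (1/ε₁ + 1/ε₂ − 1).
1/ε₁ + 1/ε₂ − 1 = 1/0.56 + 1/0.69 − 1 = 2.235.
T₁⁴ − T₂⁴ = 7.71×10^11 − 2.09×10^11 = 5.62×10^11 K⁴.
q = 5.67×10⁻⁸ × 5.62×10^11 / 2.235 = 14300 W/m².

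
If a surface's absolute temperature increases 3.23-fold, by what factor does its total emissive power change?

factor ≈ 109

P ∝ T⁴, so the power scales as (3.23)⁴ = 109.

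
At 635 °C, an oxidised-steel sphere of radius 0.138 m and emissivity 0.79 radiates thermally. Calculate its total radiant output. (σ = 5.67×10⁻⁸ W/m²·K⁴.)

P ≈ 7290 W

A = 4πr² = 4π × (0.138)² = 0.239 m².
635 °C = 908 K.
Stefan–Boltzmann: P = εσAT⁴ = 0.79 × 5.67×10⁻⁸ × 0.239 × (908)⁴ = 0.79 × 5.67×10⁻⁸ × 0.239 × 6.80×10^11.
P = 7290 W.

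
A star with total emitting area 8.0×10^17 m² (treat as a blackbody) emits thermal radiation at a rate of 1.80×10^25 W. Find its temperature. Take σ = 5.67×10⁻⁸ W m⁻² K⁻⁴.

T ≈ 4460 K

From P = σAT⁴, T = (P / σA)^(1/4) = (1.80×10^25 / (5.67×10⁻⁸ × 8.00×10^17))^(1/4).
T = (3.97×10^14)^(1/4) = 4460 K.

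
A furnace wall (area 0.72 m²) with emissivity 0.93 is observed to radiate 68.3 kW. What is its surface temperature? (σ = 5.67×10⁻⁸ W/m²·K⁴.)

From P = εσAT⁴, T = (P / εσA)^(1/4) = (68300 / (0.93 × 5.67×10⁻⁸ × 0.720))^(1/4).
T = (1.80×10^12)^(1/4) = 1160 K.

T ≈ 1160 K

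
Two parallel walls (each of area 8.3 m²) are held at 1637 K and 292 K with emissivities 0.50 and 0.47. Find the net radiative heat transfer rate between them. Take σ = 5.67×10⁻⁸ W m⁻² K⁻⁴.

Q ≈ 1.08×10^6 W

For two large parallel gray plates, q = σ(T₁⁴ − T₂⁴) / (1/ε₁ + 1/ε₂ − 1).
1/ε₁ + 1/ε₂ − 1 = 1/0.50 + 1/0.47 − 1 = 3.128.
T₁⁴ − T₂⁴ = 7.18×10^12 − 7.27×10^9 = 7.17×10^12 K⁴.
q = 5.67×10⁻⁸ × 7.17×10^12 / 3.128 = 1.30×10^5 W/m².
Q = q·A = 1.30×10^5 × 8.3 = 1.08×10^6 W.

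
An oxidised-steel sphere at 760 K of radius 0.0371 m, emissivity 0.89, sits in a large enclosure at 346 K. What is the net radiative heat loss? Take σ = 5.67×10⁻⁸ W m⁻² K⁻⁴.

A = 4πr² = 4π × (0.0371)² = 0.0173 m².
Q = εσA(T⁴ − T_s⁴). T⁴ − T_s⁴ = (760)⁴ − (346)⁴ = 3.34×10^11 − 1.43×10^10 = 3.19×10^11 K⁴.
Q = 0.89 × 5.67×10⁻⁸ × 0.0173 × 3.19×10^11 = 279 W.

Q ≈ 279 W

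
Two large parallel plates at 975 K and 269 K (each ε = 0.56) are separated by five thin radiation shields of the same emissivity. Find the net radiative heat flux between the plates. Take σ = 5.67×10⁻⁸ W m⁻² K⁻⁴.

q ≈ 3300 W/m²

Each of the 6 gaps contributes resistance (2/ε − 1) = 2/0.56 − 1 = 2.571; total = 15.43.
q = σ(T₁⁴ − T₂⁴) / 15.43 = 5.67×10⁻⁸ × 8.98×10^11 / 15.43 = 3300 W/m².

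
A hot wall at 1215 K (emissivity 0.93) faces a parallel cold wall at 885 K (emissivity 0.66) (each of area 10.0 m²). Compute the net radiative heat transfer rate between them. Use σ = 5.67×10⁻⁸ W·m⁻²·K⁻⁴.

For two large parallel gray plates, q = σ(T₁⁴ − T₂⁴) / (1/ε₁ + 1/ε₂ − 1).
1/ε₁ + 1/ε₂ − 1 = 1/0.93 + 1/0.66 − 1 = 1.590.
T₁⁴ − T₂⁴ = 2.18×10^12 − 6.13×10^11 = 1.57×10^12 K⁴.
q = 5.67×10⁻⁸ × 1.57×10^12 / 1.590 = 55800 W/m².
Q = q·A = 55800 × 10.0 = 5.58×10^5 W.

Q ≈ 5.58×10^5 W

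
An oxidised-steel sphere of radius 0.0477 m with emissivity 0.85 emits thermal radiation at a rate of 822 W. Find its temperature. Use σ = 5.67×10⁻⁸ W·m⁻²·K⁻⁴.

A = 4πr² = 4π × (0.0477)² = 0.0286 m².
From P = εσAT⁴, T = (P / εσA)^(1/4) = (822 / (0.85 × 5.67×10⁻⁸ × 0.0286))^(1/4).
T = (5.97×10^11)^(1/4) = 879 K.

T ≈ 879 K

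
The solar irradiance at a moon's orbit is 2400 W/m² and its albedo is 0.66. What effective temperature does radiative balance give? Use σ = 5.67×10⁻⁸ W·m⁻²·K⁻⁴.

Power absorbed = (1−a)S·πR²; power emitted = 4πR²σT⁴. Equating and cancelling πR²:
T = ((1−a)S / 4σ)^(1/4) = (816 / (4 × 5.67×10⁻⁸))^(1/4) = (3.60×10^9)^(1/4).
T = 245 K.

T ≈ 245 K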